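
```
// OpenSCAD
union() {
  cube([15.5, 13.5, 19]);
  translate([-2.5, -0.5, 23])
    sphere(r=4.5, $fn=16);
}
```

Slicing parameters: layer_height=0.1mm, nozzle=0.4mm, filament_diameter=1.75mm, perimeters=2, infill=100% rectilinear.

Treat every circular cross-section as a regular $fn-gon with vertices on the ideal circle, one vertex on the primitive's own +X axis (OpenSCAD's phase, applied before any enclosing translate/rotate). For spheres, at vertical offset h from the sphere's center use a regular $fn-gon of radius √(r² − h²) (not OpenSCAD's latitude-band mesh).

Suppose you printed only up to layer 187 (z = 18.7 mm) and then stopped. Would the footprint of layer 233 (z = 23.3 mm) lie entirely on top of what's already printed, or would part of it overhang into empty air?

part overhangs

Compare the two slices. At z = 18.7: the 15.5×13.5 cube contributes its full rectangle (area 209.25 mm²); the r=4.5 sphere at (-2.5, -0.5) contributes a regular 16-gon of circumradius √(4.5²−4.3²) = 1.327 (area = (16/2)·1.327²·sin(360°/16) = 5.39 mm²); Merging all regions: the 2 present regions are separate (no shared area or edge), so areas and boundary lengths simply add and each stays a separate island — area = 214.64 mm². At z = 23.3: the cube is absent (z outside [0, 19]); the r=4.5 sphere at (-2.5, -0.5) slices to a regular 16-gon of circumradius 4.490 (√(r²−h²) with h=0.3 from center) (area = (16/2)·4.490²·sin(360°/16) = 61.72 mm²); Combining (union): only the r=4.5 sphere at (-2.5, -0.5) is present, so the union is just that shape — area = 61.72 mm². Checking containment: at z = 23.3 the cross-section extends beyond the z = 18.7 cross-section by about 52.33 mm².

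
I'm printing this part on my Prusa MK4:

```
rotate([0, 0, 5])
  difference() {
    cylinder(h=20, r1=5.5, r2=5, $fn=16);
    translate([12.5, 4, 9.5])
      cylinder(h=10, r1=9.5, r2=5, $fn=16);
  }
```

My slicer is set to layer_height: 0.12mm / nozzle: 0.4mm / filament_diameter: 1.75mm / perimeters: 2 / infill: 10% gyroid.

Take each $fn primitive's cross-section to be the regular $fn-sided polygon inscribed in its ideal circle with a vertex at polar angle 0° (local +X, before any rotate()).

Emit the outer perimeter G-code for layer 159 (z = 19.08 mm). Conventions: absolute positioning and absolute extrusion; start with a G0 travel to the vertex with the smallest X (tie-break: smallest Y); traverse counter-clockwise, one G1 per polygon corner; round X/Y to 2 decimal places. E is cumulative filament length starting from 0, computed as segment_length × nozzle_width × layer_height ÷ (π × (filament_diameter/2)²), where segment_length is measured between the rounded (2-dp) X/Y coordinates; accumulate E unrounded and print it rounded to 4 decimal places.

G0 X-5.00 Y-0.44 Z19.08
G1 X-4.46 Y-2.32 E0.0390
G1 X-3.23 Y-3.85 E0.0782
G1 X-1.51 Y-4.79 E0.1173
G1 X0.44 Y-5.00 E0.1565
G1 X2.32 Y-4.46 E0.1955
G1 X3.85 Y-3.23 E0.2347
G1 X4.79 Y-1.51 E0.2738
G1 X5.00 Y0.44 E0.3129
G1 X4.46 Y2.32 E0.3520
G1 X3.23 Y3.85 E0.3911
G1 X1.51 Y4.79 E0.4303
G1 X-0.44 Y5.00 E0.4694
G1 X-2.32 Y4.46 E0.5084
G1 X-3.85 Y3.23 E0.5476
G1 X-4.79 Y1.51 E0.5867
G1 X-5.00 Y-0.44 E0.6259

At z = 19.08 mm: the cone contributes a regular 16-gon of circumradius 5.023 (interpolated between r1=5.5 and r2=5 at t=0.954); the cone at (12.5, 4): at t=0.958 of its height the radius interpolates to r₁+(r₂−r₁)t = 5.189, giving a regular 16-gon of that circumradius; Subtracting the remaining from the first: starting from the cone, the cone at (12.5, 4) misses the remaining region (no effect) — 1 connected region; (rotated 5° about Z; rotation is an isometry so areas/perimeters/island counts are preserved). The outline is a single polygon with 16 vertices. Extrusion per mm of travel: 0.4 × 0.12 / (π × 0.875²) = 0.019956. Accumulating E over each segment gives final E = 0.6259.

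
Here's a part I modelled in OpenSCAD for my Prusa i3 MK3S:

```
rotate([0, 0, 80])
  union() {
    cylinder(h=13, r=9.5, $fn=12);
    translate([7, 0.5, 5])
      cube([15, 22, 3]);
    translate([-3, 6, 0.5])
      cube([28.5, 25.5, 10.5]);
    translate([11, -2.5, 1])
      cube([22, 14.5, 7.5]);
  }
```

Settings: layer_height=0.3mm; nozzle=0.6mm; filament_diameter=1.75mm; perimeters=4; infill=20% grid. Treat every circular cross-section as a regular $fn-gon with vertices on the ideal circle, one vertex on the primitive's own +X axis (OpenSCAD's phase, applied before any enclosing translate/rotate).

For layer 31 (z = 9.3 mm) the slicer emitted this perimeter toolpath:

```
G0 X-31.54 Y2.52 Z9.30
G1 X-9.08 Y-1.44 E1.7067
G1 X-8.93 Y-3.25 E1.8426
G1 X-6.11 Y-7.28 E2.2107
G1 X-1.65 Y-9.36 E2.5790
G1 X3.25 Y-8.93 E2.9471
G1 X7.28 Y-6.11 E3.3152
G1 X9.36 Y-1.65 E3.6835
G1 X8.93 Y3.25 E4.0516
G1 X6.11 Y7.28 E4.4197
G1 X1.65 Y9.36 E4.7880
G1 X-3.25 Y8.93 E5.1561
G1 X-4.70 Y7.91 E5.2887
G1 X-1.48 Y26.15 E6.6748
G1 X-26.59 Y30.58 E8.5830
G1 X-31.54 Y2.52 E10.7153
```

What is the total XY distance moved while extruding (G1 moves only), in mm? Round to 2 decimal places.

143.18 mm

Sum the Euclidean lengths of each G1 segment: total = 143.18 mm.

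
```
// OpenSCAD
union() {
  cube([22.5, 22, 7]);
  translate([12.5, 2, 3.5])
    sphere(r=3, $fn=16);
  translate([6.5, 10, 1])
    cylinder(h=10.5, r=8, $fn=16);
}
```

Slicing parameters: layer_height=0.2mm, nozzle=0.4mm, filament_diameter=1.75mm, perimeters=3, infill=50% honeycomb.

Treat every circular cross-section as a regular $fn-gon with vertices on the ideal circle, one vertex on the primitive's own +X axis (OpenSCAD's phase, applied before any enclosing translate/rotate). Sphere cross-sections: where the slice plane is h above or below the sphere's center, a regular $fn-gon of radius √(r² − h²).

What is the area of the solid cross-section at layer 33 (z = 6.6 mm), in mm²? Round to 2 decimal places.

503.51 mm²

At z = 6.6 mm: the cube (footprint 22.5×22) is included at this height (area 495.00 mm²); the sphere at (12.5, 2) is not intersected at this z (|z−center|=3.100 > r=3); the r=8 cylinder at (6.5, 10) gives a regular 16-gon of circumradius 8 (constant along its height) (area = (16/2)·8.000²·sin(360°/16) = 195.93 mm²); Taking the union: the regions partially overlap — summed areas 690.93 mm² minus the doubly-counted overlap 187.43 mm² gives 503.51 mm² — area = 503.51 mm². Overall, the cross-section is a single solid region. Net area = 503.51 mm².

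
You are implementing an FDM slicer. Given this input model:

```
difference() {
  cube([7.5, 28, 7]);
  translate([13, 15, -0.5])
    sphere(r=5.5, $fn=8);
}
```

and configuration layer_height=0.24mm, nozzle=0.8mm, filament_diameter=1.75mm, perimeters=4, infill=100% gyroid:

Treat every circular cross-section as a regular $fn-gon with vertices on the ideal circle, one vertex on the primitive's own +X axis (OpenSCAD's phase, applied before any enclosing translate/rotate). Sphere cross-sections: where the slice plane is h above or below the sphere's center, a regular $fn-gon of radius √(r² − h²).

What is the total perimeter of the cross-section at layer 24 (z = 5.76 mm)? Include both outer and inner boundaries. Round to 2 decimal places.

At z = 5.76 mm: the cube (footprint 7.5×28) is included at this height (perimeter 71.00 mm); the sphere at (13, 15) is absent (|z−center|=6.260 > r=5.5); After the difference (first − rest): none of the subtracted shapes is present at this height, so the 7.5×28 cube is unchanged — boundary = 71.00 mm. Overall, the cross-section is a single solid region. Total boundary length (outer) = 71.00 mm.

71.00 mm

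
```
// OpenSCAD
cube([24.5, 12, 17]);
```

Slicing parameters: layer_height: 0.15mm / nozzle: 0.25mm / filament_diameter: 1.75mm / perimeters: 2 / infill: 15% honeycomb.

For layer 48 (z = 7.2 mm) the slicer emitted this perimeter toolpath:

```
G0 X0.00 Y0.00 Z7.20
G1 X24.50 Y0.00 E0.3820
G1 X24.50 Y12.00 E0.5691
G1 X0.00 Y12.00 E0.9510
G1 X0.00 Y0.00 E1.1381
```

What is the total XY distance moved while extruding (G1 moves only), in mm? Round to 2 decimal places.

73.00 mm

Sum the Euclidean lengths of each G1 segment: total = 73.00 mm.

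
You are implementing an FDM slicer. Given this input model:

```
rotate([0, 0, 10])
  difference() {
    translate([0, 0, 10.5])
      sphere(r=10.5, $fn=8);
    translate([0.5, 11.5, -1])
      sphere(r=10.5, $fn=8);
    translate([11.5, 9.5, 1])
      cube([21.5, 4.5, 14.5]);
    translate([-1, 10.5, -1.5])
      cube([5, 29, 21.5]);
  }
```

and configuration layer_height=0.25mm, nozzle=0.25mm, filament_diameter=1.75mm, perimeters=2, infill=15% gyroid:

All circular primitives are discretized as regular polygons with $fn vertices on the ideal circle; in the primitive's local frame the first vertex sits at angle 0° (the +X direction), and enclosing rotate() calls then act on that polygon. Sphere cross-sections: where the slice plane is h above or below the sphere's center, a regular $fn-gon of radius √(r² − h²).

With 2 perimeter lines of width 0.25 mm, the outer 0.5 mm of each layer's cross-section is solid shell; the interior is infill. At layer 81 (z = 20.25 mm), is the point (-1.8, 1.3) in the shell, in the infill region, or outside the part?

At z = 20.25 mm: the r=10.5 sphere contributes a regular 8-gon of circumradius √(10.5²−9.75²) = 3.897; the sphere at (0.5, 11.5) is not intersected at this z (|z−center|=21.250 > r=10.5); the cube at (11.5, 9.5) does not reach this height (z outside [1, 15.5]); the cube at (-1, 10.5) does not reach this height (z outside [-1.5, 20]); Subtracting the remaining from the first: none of the subtracted shapes is present at this height, so the r=10.5 sphere is unchanged — 1 connected region; (whole slice rotated 10° about Z — lengths, areas and connectivity unchanged). Overall, the cross-section is a single solid region. Undo the 10° rotation: the query point maps to (-1.547, 1.593) in the un-rotated model frame. The nearest boundary edge runs (0.00, 3.90)→(-2.76, 2.76); distance from the point to it = 1.54 mm. The point is inside the cross-section and 1.54 mm from the nearest boundary — more than the 0.5 mm shell width (2 × 0.25), so it's in the infill interior.

infill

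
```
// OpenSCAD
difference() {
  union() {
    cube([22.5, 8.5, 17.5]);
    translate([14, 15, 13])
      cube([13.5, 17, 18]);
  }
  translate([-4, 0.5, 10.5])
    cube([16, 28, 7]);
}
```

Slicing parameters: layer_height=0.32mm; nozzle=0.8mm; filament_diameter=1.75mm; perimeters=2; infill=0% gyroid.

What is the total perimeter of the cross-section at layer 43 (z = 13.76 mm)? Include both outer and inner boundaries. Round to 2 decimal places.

123.00 mm

At z = 13.76 mm: the 22.5×8.5 cube contributes its full rectangle (perimeter 62.00 mm); the 13.5×17 cube at (14, 15) contributes its full rectangle (perimeter 61.00 mm); Combining (union): the 2 present regions are separate (no shared area or edge), so areas and boundary lengths simply add and each stays a separate island — boundary = 123.00 mm; the cube at (-4, 0.5) (footprint 16×28) is included at this height (perimeter 88.00 mm); After the difference (first − rest): starting from that combined region, the 16×28 cube at (-4, 0.5) partially overlaps it — only the 96.00 mm² overlap (of its 448.00 mm²) is removed, clipping the outline — boundary = 123.00 mm. Overall, the cross-section has 2 separate islands. Total boundary length (outer) = 123.00 mm.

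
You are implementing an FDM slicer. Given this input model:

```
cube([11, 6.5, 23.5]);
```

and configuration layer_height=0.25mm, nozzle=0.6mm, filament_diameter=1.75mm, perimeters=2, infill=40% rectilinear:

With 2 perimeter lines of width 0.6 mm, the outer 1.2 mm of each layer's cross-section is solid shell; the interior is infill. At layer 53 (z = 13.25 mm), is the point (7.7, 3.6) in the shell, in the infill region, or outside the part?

At z = 13.25 mm: the 11×6.5 cube contributes its full rectangle. Overall, the cross-section is a single solid region. The nearest boundary edge runs (11.00, 6.50)→(0.00, 6.50); distance from the point to it = 2.90 mm. The point is inside the cross-section and 2.90 mm from the nearest boundary — more than the 1.2 mm shell width (2 × 0.6), so it's in the infill interior.

infill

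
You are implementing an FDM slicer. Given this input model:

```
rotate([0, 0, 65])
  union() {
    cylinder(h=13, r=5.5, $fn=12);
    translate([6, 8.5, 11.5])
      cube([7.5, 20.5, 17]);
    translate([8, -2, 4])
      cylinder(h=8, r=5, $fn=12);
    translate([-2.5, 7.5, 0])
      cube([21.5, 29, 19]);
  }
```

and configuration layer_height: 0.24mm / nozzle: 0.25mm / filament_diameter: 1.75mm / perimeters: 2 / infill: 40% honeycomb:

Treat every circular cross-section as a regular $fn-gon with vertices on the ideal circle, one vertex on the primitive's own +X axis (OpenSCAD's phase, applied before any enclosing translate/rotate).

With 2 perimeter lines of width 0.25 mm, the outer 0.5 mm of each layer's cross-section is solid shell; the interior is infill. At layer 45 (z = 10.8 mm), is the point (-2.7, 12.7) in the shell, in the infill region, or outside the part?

At z = 10.8 mm: the r=5.5 cylinder contributes a regular 12-gon of circumradius 5.5; the cube at (6, 8.5) is absent (z outside [11.5, 28.5]); the r=5 cylinder at (8, -2) contributes a regular 12-gon of circumradius 5; the 21.5×29 cube at (-2.5, 7.5) contributes its full rectangle; Combining (union): the regions partially overlap (shared area 8.26 mm²), so overlapping operands fuse into one piece — 2 connected regions; (whole slice rotated 65° about Z — lengths, areas and connectivity unchanged). Overall, the cross-section has 2 separate islands. Undo the 65° rotation: the query point maps to (10.369, 7.814) in the un-rotated model frame. The nearest boundary edge runs (19.00, 7.50)→(-2.50, 7.50); distance from the point to it = 0.31 mm. (Shell/infill is judged within the island containing the point — the largest one.) The point is inside the cross-section, 0.31 mm from the nearest boundary — within the 0.5 mm shell band (2 × 0.25).

shell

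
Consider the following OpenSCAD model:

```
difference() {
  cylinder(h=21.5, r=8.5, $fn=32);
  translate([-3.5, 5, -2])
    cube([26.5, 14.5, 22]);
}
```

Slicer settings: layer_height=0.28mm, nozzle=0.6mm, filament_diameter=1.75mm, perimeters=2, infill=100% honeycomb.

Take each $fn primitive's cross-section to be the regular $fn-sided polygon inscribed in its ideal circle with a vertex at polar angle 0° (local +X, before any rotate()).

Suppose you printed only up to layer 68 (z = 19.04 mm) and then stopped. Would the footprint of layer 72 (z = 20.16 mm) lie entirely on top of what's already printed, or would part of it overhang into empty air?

Compare the two slices. At z = 19.04: the r=8.5 cylinder gives a regular 32-gon of circumradius 8.5 (constant along its height) (area = (32/2)·8.500²·sin(360°/32) = 225.52 mm²); the 26.5×14.5 cube at (-3.5, 5) contributes its full rectangle (area 384.25 mm²); After the difference (first − rest): starting from the r=8.5 cylinder (225.52 mm²), the 26.5×14.5 cube at (-3.5, 5) partially overlaps it — only the 27.91 mm² overlap (of its 384.25 mm²) is removed, clipping the outline — area = 197.61 mm². At z = 20.16: the r=8.5 cylinder gives a regular 32-gon of circumradius 8.5 (constant along its height) (area = (32/2)·8.500²·sin(360°/32) = 225.52 mm²); the cube at (-3.5, 5) does not reach this height (z outside [-2, 20]); After the difference (first − rest): none of the subtracted shapes is present at this height, so the r=8.5 cylinder is unchanged — area = 225.52 mm². Checking containment: at z = 20.16 the cross-section extends beyond the z = 19.04 cross-section by about 27.91 mm².

part overhangs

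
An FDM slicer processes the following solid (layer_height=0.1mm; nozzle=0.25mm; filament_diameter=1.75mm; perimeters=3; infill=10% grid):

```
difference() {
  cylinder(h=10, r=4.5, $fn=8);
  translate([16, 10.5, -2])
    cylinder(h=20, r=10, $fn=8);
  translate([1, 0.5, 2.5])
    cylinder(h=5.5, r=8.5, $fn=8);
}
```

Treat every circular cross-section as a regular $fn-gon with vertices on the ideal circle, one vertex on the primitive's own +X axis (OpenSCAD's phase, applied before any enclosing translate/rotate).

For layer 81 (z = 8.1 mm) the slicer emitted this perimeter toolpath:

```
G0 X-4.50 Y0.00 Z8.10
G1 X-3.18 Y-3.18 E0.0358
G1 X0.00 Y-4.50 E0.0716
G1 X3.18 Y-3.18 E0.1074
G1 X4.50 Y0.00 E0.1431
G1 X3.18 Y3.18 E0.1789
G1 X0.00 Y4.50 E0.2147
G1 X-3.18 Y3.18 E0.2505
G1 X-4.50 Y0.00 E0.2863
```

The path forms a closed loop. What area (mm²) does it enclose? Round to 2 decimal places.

57.24 mm²

Apply the shoelace formula to the sequence of (X, Y) vertices; enclosed area = 57.24 mm².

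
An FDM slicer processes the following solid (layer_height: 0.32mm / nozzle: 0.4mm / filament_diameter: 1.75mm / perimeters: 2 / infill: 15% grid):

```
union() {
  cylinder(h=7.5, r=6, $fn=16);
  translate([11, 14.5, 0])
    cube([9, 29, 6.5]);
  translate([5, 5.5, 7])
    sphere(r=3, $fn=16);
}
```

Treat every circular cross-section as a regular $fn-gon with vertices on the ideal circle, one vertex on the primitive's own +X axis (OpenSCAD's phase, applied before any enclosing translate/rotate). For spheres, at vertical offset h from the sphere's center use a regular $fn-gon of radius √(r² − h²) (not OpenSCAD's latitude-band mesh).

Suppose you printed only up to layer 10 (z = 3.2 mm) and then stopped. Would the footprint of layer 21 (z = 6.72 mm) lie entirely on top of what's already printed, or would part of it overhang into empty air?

Compare the two slices. At z = 3.2: the r=6 cylinder contributes a regular 16-gon of circumradius 6 (area = (16/2)·6.000²·sin(360°/16) = 110.21 mm²); the 9×29 cube at (11, 14.5) contributes its full rectangle (area 261.00 mm²); the sphere at (5, 5.5) is not intersected at this z (|z−center|=3.800 > r=3); Taking the union: the 2 present regions are separate (no shared area or edge), so areas and boundary lengths simply add and each stays a separate island — area = 371.21 mm². At z = 6.72: the r=6 cylinder contributes a regular 16-gon of circumradius 6 (area = (16/2)·6.000²·sin(360°/16) = 110.21 mm²); the cube at (11, 14.5) does not reach this height (z outside [0, 6.5]); the r=3 sphere at (5, 5.5) contributes a regular 16-gon of circumradius √(3²−0.28²) = 2.987 (area = (16/2)·2.987²·sin(360°/16) = 27.31 mm²); Merging all regions: the regions partially overlap — summed areas 137.53 mm² minus the doubly-counted overlap 4.39 mm² gives 133.14 mm² — area = 133.14 mm². Checking containment: at z = 6.72 the cross-section extends beyond the z = 3.2 cross-section by about 22.92 mm².

part overhangs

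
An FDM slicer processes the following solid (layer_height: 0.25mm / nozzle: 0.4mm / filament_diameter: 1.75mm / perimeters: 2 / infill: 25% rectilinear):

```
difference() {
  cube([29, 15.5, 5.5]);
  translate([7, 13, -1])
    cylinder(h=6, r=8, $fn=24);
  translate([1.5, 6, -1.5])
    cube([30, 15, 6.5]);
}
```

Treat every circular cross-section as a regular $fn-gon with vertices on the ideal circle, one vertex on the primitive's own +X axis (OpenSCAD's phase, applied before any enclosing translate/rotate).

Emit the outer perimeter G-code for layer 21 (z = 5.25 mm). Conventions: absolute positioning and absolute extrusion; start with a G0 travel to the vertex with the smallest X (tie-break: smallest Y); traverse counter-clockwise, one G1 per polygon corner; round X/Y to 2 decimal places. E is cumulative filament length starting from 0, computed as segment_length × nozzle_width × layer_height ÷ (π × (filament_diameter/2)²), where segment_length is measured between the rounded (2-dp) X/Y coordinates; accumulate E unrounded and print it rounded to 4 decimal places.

G0 X0.00 Y0.00 Z5.25
G1 X29.00 Y0.00 E1.2057
G1 X29.00 Y15.50 E1.8501
G1 X0.00 Y15.50 E3.0558
G1 X0.00 Y0.00 E3.7002

At z = 5.25 mm: the cube is present — its section is the full 29×15.5 rectangle; the cylinder at (7, 13) is not intersected at this z (z outside [-1, 5]); the cube at (1.5, 6) is not intersected at this z (z outside [-1.5, 5]); After the difference (first − rest): none of the subtracted shapes is present at this height, so the 29×15.5 cube is unchanged — 1 connected region. The outline is a single polygon with 4 vertices. Extrusion per mm of travel: 0.4 × 0.25 / (π × 0.875²) = 0.041575. Accumulating E over each segment gives final E = 3.7002.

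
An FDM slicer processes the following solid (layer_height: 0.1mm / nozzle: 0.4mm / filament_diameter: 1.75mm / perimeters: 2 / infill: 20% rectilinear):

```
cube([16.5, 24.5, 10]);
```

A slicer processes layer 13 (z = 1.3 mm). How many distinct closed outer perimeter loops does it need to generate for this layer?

At z = 1.3 mm: the cube (footprint 16.5×24.5) is included at this height. The result has 1 disconnected region.

1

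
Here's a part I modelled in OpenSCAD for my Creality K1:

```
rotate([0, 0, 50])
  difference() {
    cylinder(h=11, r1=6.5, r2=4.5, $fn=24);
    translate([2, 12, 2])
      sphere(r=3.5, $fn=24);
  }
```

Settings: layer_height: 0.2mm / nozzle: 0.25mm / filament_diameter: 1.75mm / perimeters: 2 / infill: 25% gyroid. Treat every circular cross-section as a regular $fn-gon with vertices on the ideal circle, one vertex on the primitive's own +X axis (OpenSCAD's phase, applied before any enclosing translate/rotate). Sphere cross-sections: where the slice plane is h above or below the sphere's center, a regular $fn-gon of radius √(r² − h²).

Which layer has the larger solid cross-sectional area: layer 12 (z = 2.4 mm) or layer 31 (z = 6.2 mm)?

Layer 12 (z = 2.4): the cone: at t=0.218 of its height the radius interpolates to r₁+(r₂−r₁)t = 6.064, giving a regular 24-gon of that circumradius (area = (24/2)·6.064²·sin(360°/24) = 114.19 mm²); the r=3.5 sphere at (2, 12) contributes a regular 24-gon of circumradius √(3.5²−0.4²) = 3.477 (area = (24/2)·3.477²·sin(360°/24) = 37.55 mm²); After the difference (first − rest): starting from the cone (114.19 mm²), the r=3.5 sphere at (2, 12) misses the remaining region (no effect) — area = 114.19 mm²; (whole slice rotated 50° about Z — lengths, areas and connectivity unchanged). So its area = 114.19 mm². Layer 31 (z = 6.2): the cone: at t=0.564 of its height the radius interpolates to r₁+(r₂−r₁)t = 5.373, giving a regular 24-gon of that circumradius (area = (24/2)·5.373²·sin(360°/24) = 89.65 mm²); the sphere at (2, 12) is absent (|z−center|=4.200 > r=3.5); Taking the first minus the rest: none of the subtracted shapes is present at this height, so the cone is unchanged — area = 89.65 mm²; (whole slice rotated 50° about Z — lengths, areas and connectivity unchanged). So its area = 89.65 mm². Layer 12 is larger (114.19 vs 89.65 mm²).

layer 12 (z = 2.4 mm)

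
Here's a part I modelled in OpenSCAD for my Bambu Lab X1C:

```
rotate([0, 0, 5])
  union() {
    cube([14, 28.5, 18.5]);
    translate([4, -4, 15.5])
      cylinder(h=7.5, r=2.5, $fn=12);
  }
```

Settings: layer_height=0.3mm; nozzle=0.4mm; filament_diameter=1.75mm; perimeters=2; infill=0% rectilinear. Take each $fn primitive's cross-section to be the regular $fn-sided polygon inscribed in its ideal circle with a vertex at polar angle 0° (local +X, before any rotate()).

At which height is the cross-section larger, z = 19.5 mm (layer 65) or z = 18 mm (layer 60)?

Layer 65 (z = 19.5): the cube does not reach this height (z outside [0, 18.5]); the r=2.5 cylinder at (4, -4) contributes a regular 12-gon of circumradius 2.5 (area = (12/2)·2.500²·sin(360°/12) = 18.75 mm²); Combining (union): only the r=2.5 cylinder at (4, -4) is present, so the union is just that shape — area = 18.75 mm²; (whole slice rotated 5° about Z — lengths, areas and connectivity unchanged). So its area = 18.75 mm². Layer 60 (z = 18): the cube is present — its section is the full 14×28.5 rectangle (area 399.00 mm²); the cylinder at (4, -4): section is a regular 12-gon, circumradius r=2.5 (area = (12/2)·2.500²·sin(360°/12) = 18.75 mm²); Merging all regions: the 2 present regions are separate (no shared area or edge), so areas and boundary lengths simply add and each stays a separate island — area = 417.75 mm²; (whole slice rotated 5° about Z — lengths, areas and connectivity unchanged). So its area = 417.75 mm². Layer 60 is larger (417.75 vs 18.75 mm²).

layer 60 (z = 18 mm)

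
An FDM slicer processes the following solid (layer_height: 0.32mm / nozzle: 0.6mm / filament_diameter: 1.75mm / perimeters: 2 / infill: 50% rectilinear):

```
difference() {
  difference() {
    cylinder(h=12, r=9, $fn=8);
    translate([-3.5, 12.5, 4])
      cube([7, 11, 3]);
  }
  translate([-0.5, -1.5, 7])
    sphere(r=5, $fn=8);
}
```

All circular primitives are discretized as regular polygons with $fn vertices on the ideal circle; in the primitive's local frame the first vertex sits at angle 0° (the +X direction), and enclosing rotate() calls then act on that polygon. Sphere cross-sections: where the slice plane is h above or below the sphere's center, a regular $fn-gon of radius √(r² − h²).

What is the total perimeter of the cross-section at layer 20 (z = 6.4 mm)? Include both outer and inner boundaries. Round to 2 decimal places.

85.50 mm

At z = 6.4 mm: the r=9 cylinder contributes a regular 8-gon of circumradius 9 (perimeter = 2·8·9.000·sin(180°/8) = 55.11 mm); the 7×11 cube at (-3.5, 12.5) contributes its full rectangle (perimeter 36.00 mm); Taking the first minus the rest: starting from the r=9 cylinder, the 7×11 cube at (-3.5, 12.5) misses the remaining region (no effect) — boundary = 55.11 mm; the sphere at (-0.5, -1.5): section is a regular 8-gon, circumradius = √(r²−h²) = √(5²−0.6²) = 4.964 (perimeter = 2·8·4.964·sin(180°/8) = 30.39 mm); Taking the first minus the rest: starting from that combined region, the r=5 sphere at (-0.5, -1.5) lies wholly inside it (removes its full 69.69 mm² and its 30.39 mm outline becomes a hole wall) — boundary (outer + 1 inner loop) = 85.50 mm. Overall, the cross-section is one region with 1 hole. Total boundary length (outer + inner) = 85.50 mm.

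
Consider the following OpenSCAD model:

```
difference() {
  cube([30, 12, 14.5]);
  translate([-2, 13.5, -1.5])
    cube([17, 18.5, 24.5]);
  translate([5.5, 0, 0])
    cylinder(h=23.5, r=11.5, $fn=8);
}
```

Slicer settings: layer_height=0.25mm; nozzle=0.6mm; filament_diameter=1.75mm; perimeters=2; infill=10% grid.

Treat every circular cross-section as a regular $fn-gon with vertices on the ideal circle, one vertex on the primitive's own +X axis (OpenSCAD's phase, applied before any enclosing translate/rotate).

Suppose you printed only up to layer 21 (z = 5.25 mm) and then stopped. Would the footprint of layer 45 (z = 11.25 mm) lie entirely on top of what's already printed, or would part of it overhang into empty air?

Compare the two slices. At z = 5.25: the 30×12 cube contributes its full rectangle (area 360.00 mm²); the 17×18.5 cube at (-2, 13.5) contributes its full rectangle (area 314.50 mm²); the r=11.5 cylinder at (5.5, 0) contributes a regular 8-gon of circumradius 11.5 (area = (8/2)·11.500²·sin(360°/8) = 374.06 mm²); After the difference (first − rest): starting from the 30×12 cube (360.00 mm²), the 17×18.5 cube at (-2, 13.5) misses the remaining region (no effect); the r=11.5 cylinder at (5.5, 0) partially overlaps it — only the 150.50 mm² overlap (of its 374.06 mm²) is removed, clipping the outline — area = 209.50 mm². At z = 11.25: the cube (footprint 30×12) is included at this height (area 360.00 mm²); the cube at (-2, 13.5) (footprint 17×18.5) is included at this height (area 314.50 mm²); the r=11.5 cylinder at (5.5, 0) gives a regular 8-gon of circumradius 11.5 (constant along its height) (area = (8/2)·11.500²·sin(360°/8) = 374.06 mm²); After the difference (first − rest): starting from the 30×12 cube (360.00 mm²), the 17×18.5 cube at (-2, 13.5) misses the remaining region (no effect); the r=11.5 cylinder at (5.5, 0) partially overlaps it — only the 150.50 mm² overlap (of its 374.06 mm²) is removed, clipping the outline — area = 209.50 mm². Checking containment: the cross-section at z = 11.25 is a subset of the cross-section at z = 5.25.

entirely on top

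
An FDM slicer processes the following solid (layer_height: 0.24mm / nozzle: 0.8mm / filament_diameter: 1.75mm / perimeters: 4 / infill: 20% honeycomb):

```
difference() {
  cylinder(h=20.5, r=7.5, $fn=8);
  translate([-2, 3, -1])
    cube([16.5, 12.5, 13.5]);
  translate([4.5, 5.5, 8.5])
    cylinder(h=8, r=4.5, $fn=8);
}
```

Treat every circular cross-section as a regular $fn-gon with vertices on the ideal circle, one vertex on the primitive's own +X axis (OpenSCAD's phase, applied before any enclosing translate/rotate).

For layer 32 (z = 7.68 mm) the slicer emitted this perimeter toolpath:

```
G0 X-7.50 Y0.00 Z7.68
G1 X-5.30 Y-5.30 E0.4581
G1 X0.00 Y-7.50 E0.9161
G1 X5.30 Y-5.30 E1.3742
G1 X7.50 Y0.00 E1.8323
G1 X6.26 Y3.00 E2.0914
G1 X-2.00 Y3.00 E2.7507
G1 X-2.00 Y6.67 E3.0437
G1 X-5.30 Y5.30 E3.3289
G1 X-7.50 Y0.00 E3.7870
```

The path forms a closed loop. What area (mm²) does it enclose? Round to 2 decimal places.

131.72 mm²

Apply the shoelace formula to the sequence of (X, Y) vertices; enclosed area = 131.72 mm².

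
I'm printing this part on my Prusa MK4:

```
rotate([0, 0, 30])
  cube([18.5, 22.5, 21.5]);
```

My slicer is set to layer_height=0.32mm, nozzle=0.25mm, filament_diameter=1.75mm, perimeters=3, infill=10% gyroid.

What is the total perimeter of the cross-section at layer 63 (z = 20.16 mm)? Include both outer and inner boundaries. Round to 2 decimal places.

At z = 20.16 mm: the cube is present — its section is the full 18.5×22.5 rectangle (perimeter 82.00 mm); (rotated 30° about Z; rotation is an isometry so areas/perimeters/island counts are preserved). Overall, the cross-section is a single solid region. Total boundary length (outer) = 82.00 mm.

82.00 mm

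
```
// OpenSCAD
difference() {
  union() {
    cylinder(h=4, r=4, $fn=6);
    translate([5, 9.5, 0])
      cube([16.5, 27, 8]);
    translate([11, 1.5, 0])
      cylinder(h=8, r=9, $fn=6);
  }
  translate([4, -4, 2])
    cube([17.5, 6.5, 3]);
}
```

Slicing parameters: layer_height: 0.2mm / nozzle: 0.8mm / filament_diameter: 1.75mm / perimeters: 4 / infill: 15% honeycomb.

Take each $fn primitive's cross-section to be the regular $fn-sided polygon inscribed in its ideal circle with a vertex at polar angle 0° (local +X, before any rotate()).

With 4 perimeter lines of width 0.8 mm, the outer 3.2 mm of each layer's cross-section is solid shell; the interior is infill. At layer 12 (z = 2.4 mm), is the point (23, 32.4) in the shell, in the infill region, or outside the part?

outside

At z = 2.4 mm: the r=4 cylinder gives a regular 6-gon of circumradius 4 (constant along its height); the cube at (5, 9.5) (footprint 16.5×27) is included at this height; the cylinder at (11, 1.5): section is a regular 6-gon, circumradius r=9; Combining (union): the regions partially overlap (shared area 2.81 mm²), so overlapping operands fuse into one piece — 2 connected regions; the cube at (4, -4) (footprint 17.5×6.5) is included at this height; After the difference (first − rest): starting from that combined region, the 17.5×6.5 cube at (4, -4) partially overlaps it — only the 93.78 mm² overlap (of its 113.75 mm²) is removed, clipping the outline — 3 connected regions. Overall, the cross-section has 3 separate islands. The nearest boundary edge runs (21.50, 36.50)→(21.50, 9.50); distance from the point to it = 1.50 mm. The point is not inside any of the regions above, so it lies outside the cross-section (1.50 mm from the nearest boundary).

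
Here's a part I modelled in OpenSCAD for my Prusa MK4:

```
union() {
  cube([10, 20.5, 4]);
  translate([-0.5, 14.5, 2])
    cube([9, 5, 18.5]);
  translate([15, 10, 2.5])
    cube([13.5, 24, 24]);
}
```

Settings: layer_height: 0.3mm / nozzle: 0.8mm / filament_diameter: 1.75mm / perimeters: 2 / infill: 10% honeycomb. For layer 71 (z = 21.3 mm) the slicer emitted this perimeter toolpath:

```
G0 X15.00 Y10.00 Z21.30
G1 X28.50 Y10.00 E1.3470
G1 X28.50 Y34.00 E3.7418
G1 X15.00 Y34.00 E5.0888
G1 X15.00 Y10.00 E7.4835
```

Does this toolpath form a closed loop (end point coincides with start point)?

yes

Start point (G0): (15.00, 10.00). End point (last G1): the path returns to the start — closed.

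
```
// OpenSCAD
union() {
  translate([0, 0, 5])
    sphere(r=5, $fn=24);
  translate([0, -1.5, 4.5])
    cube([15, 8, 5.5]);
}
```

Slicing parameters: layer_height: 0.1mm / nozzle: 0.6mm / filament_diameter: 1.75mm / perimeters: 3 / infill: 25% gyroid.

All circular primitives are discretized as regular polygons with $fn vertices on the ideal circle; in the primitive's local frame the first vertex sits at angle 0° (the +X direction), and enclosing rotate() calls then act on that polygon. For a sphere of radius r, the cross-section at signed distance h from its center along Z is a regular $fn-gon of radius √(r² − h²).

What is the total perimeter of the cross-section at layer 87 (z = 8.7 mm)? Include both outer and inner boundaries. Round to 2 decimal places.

At z = 8.7 mm: the r=5 sphere contributes a regular 24-gon of circumradius √(5²−3.7²) = 3.363 (perimeter = 2·24·3.363·sin(180°/24) = 21.07 mm); the 15×8 cube at (0, -1.5) contributes its full rectangle (perimeter 46.00 mm); Combining (union): the regions partially overlap (shared area 13.62 mm²), so the edge portions inside another operand are dropped and the merged outline is re-measured after clipping — boundary = 52.39 mm. Overall, the cross-section is a single solid region. Total boundary length (outer) = 52.39 mm.

52.39 mm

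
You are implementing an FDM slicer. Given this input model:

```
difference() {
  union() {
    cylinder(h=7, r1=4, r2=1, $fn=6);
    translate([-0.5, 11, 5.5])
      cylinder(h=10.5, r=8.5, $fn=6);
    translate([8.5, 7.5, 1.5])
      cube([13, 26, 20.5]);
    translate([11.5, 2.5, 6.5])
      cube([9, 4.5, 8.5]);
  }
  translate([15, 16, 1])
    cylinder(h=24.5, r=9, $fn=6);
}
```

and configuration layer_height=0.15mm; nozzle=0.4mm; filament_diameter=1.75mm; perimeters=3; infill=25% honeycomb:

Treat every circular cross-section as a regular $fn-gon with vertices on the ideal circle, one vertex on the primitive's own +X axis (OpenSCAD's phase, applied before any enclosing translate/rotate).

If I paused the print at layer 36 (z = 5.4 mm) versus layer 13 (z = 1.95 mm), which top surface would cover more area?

layer 13 (z = 1.95 mm)

Layer 36 (z = 5.4): the cone contributes a regular 6-gon of circumradius 1.686 (interpolated between r1=4 and r2=1 at t=0.771) (area = (6/2)·1.686²·sin(360°/6) = 7.38 mm²); the cylinder at (-0.5, 11) is absent (z outside [5.5, 16]); the 13×26 cube at (8.5, 7.5) contributes its full rectangle (area 338.00 mm²); the cube at (11.5, 2.5) is absent (z outside [6.5, 15]); Merging all regions: the 2 present regions are separate (no shared area or edge), so areas and boundary lengths simply add and each stays a separate island — area = 345.38 mm²; the r=9 cylinder at (15, 16) contributes a regular 6-gon of circumradius 9 (area = (6/2)·9.000²·sin(360°/6) = 210.44 mm²); Taking the first minus the rest: starting from the result so far (345.38 mm²), the r=9 cylinder at (15, 16) partially overlaps it — only the 188.79 mm² overlap (of its 210.44 mm²) is removed, clipping the outline — area = 156.59 mm². So its area = 156.59 mm². Layer 13 (z = 1.95): the cone contributes a regular 6-gon of circumradius 3.164 (interpolated between r1=4 and r2=1 at t=0.279) (area = (6/2)·3.164²·sin(360°/6) = 26.01 mm²); the cylinder at (-0.5, 11) is absent (z outside [5.5, 16]); the cube at (8.5, 7.5) is present — its section is the full 13×26 rectangle (area 338.00 mm²); the cube at (11.5, 2.5) does not reach this height (z outside [6.5, 15]); Combining (union): the 2 present regions are separate (no shared area or edge), so areas and boundary lengths simply add and each stays a separate island — area = 364.01 mm²; the r=9 cylinder at (15, 16) contributes a regular 6-gon of circumradius 9 (area = (6/2)·9.000²·sin(360°/6) = 210.44 mm²); Subtracting the remaining from the first: starting from that combined region (364.01 mm²), the r=9 cylinder at (15, 16) partially overlaps it — only the 188.79 mm² overlap (of its 210.44 mm²) is removed, clipping the outline — area = 175.22 mm². So its area = 175.22 mm². Layer 13 is larger (175.22 vs 156.59 mm²).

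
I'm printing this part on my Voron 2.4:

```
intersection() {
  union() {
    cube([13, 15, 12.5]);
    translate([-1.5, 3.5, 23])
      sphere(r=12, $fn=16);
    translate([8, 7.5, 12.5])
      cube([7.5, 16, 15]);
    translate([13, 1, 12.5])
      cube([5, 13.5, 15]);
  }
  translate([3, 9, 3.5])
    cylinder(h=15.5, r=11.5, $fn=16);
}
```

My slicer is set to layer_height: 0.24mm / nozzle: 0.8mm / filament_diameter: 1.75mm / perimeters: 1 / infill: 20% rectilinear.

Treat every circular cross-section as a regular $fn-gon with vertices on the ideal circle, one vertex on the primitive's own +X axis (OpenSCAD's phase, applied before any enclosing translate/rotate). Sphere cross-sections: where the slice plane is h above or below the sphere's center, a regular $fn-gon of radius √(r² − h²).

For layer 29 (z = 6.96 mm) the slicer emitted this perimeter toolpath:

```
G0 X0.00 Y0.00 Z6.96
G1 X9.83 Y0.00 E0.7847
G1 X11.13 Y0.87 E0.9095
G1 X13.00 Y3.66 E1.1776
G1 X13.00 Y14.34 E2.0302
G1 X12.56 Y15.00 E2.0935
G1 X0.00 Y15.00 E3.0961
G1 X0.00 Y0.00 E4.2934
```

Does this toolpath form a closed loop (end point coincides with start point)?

yes

Start point (G0): (0.00, 0.00). End point (last G1): the path returns to the start — closed.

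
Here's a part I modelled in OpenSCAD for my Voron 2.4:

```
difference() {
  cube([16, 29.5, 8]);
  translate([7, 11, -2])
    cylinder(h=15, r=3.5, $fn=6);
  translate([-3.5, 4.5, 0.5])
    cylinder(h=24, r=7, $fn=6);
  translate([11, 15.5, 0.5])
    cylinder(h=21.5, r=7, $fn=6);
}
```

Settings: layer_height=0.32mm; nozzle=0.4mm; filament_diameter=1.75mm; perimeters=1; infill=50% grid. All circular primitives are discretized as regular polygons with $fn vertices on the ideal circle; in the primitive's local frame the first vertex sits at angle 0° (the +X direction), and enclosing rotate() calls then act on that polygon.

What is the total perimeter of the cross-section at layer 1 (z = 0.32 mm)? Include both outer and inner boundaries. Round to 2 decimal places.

At z = 0.32 mm: the 16×29.5 cube contributes its full rectangle (perimeter 91.00 mm); the cylinder at (7, 11): section is a regular 6-gon, circumradius r=3.5 (perimeter = 2·6·3.500·sin(180°/6) = 21.00 mm); the cylinder at (-3.5, 4.5) does not reach this height (z outside [0.5, 24.5]); the cylinder at (11, 15.5) is absent (z outside [0.5, 22]); After the difference (first − rest): starting from the 16×29.5 cube, the r=3.5 cylinder at (7, 11) lies wholly inside it (removes its full 31.83 mm² and its 21.00 mm outline becomes a hole wall) — boundary (outer + 1 inner loop) = 112.00 mm. Overall, the cross-section is one region with 1 hole. Total boundary length (outer + inner) = 112.00 mm.

112.00 mm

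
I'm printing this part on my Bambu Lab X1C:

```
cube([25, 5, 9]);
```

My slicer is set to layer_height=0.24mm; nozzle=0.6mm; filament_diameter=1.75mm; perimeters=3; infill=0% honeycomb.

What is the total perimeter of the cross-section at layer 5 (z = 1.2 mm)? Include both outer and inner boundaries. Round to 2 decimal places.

At z = 1.2 mm: the cube is present — its section is the full 25×5 rectangle (perimeter 60.00 mm). Overall, the cross-section is a single solid region. Total boundary length (outer) = 60.00 mm.

60.00 mm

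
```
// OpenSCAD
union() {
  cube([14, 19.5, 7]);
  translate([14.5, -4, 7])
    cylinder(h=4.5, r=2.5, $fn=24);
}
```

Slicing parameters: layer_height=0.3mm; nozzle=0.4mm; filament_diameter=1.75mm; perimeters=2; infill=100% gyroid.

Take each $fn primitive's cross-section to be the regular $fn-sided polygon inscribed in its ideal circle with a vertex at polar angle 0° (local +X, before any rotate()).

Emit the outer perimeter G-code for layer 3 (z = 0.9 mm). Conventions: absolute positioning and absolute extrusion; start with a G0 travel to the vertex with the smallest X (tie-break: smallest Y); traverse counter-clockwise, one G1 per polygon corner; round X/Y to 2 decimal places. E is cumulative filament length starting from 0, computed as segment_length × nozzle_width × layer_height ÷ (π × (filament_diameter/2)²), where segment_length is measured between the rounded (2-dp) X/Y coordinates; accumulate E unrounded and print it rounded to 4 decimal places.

At z = 0.9 mm: the cube (footprint 14×19.5) is included at this height; the cylinder at (14.5, -4) is absent (z outside [7, 11.5]); Merging all regions: only the 14×19.5 cube is present, so the union is just that shape — 1 connected region. The outline is a single polygon with 4 vertices. Extrusion per mm of travel: 0.4 × 0.3 / (π × 0.875²) = 0.049890. Accumulating E over each segment gives final E = 3.3426.

G0 X0.00 Y0.00 Z0.90
G1 X14.00 Y0.00 E0.6985
G1 X14.00 Y19.50 E1.6713
G1 X0.00 Y19.50 E2.3698
G1 X0.00 Y0.00 E3.3426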